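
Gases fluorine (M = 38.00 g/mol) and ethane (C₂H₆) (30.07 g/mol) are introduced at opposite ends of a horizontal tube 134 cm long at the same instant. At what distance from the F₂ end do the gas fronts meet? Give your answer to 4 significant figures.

63.08 cm

In equal time, each gas travels a distance ∝ its rate ∝ 1/√M, so d_F₂/d_C₂H₆ = √(M_C₂H₆/M_F₂) = √(30.07/38.00) = 0.8896.
With d_F₂ + d_C₂H₆ = 134 cm, d_C₂H₆ = 134/(1 + 0.8896) = 70.92 cm.
d_F₂ = 134 − 70.92 = 63.08 cm.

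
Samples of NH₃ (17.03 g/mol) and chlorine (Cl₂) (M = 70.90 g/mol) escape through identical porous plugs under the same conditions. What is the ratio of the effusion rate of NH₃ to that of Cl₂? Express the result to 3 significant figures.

2.04

From Graham's law, rate_NH₃/rate_Cl₂ = √(M_Cl₂/M_NH₃) = √(70.90/17.03) = √4.163 = 2.04.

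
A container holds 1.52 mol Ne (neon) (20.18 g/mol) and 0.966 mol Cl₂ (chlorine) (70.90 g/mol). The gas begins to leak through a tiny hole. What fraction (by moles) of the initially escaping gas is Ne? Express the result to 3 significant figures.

Effusion rate of each component ∝ n_i/√M_i (partial pressure × 1/√M).
Mole fraction of Ne in the effusate = (n_Ne/√M_Ne) / (n_Ne/√M_Ne + n_Cl₂/√M_Cl₂)
= (1.52/√20.18) / (1.52/√20.18 + 0.966/√70.90) = 0.3384/(0.3384 + 0.1147) = 0.747.

0.747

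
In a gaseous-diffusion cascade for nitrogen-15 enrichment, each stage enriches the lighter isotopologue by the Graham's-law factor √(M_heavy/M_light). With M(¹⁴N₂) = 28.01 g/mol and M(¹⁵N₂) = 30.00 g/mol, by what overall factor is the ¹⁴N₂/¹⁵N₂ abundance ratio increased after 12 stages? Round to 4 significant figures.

The single-stage factor is √(M_heavy/M_light), so 12 stages give [√(30.00/28.01)]^12 = (30.00/28.01)^(12/2).
= 1.07105^6 = 1.510.

1.510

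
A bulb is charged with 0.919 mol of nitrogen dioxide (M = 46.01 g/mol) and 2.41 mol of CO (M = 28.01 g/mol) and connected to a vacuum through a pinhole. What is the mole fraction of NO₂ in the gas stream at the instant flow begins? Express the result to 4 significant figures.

Effusion rate of each component ∝ n_i/√M_i (partial pressure × 1/√M).
x_NO₂(eff) = (n_NO₂/√M_NO₂) / (n_NO₂/√M_NO₂ + n_CO/√M_CO)
= (0.919/√46.01) / (0.919/√46.01 + 2.41/√28.01) = 0.1355/(0.1355 + 0.4554) = 0.2293.

0.2293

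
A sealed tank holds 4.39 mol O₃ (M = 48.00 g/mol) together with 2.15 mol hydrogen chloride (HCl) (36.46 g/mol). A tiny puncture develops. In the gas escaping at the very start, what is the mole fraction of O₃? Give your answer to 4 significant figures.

Effusion rate of each component ∝ n_i/√M_i (partial pressure × 1/√M).
Mole fraction of O₃ in the effusate = (n_O₃/√M_O₃) / (n_O₃/√M_O₃ + n_HCl/√M_HCl)
= (4.39/√48.00) / (4.39/√48.00 + 2.15/√36.46) = 0.6336/(0.6336 + 0.3561) = 0.6402.

0.6402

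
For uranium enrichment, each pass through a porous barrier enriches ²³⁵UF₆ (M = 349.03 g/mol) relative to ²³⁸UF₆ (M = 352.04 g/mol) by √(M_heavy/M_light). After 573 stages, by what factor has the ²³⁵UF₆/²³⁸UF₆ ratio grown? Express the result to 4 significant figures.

Each stage multiplies the ratio by α = √(352.04/349.03), so after 573 stages the overall factor is α^573 = (352.04/349.03)^(573/2).
= 1.00862^(573/2) = 11.71.

11.71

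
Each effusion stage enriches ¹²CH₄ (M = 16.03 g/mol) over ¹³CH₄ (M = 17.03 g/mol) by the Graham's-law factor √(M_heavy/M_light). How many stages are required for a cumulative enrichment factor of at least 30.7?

114

Single-stage factor α = √(17.03/16.03), so ln α = ½ ln(1.06238) = 0.03026.
Need α^N ≥ 30.7 ⇒ N ≥ ln(30.7) / ln α = 3.424 / 0.03026 = 113.17.
So at least 114 stages are needed.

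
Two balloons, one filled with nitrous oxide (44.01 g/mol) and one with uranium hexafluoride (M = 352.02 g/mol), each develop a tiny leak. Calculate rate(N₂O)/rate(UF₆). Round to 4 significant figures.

2.828

From Graham's law, rate_N₂O/rate_UF₆ = √(M_UF₆/M_N₂O) = √(352.02/44.01) = √7.999 = 2.828.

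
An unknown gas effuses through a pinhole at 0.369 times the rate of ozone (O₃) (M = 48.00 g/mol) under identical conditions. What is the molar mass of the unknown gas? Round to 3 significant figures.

By Graham's law, rate_X/rate_O₃ = √(M_O₃/M_X).
0.369 = √(48.00/M_X)
M_X = 48.00 / 0.369² = 48.00 / 0.1362 = 353 g/mol

353 g/mol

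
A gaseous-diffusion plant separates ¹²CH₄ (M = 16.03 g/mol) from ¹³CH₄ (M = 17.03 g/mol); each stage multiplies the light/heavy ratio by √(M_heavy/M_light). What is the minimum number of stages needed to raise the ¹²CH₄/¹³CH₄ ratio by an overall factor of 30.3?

Per stage α = (17.03/16.03)^(1/2) = 1.06238^0.5, giving ln α = 0.03026.
Need α^N ≥ 30.3 ⇒ N ≥ ln(30.3) / ln α = 3.411 / 0.03026 = 112.74.
Rounding up, N = 113 stages.

113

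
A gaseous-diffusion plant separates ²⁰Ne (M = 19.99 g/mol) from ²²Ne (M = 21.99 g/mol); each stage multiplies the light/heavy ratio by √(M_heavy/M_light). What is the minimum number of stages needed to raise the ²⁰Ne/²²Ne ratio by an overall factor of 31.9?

73

Single-stage factor α = √(21.99/19.99), so ln α = ½ ln(1.10005) = 0.04768.
Need α^N ≥ 31.9 ⇒ N ≥ ln(31.9) / ln α = 3.463 / 0.04768 = 72.63.
Minimum whole number of stages: N = 73.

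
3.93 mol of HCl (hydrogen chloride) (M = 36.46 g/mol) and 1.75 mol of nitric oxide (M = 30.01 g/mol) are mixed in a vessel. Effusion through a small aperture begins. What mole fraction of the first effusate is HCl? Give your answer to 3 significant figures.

0.671

Effusion rate of each component ∝ n_i/√M_i (partial pressure × 1/√M).
x_HCl(eff) = (n_HCl/√M_HCl) / (n_HCl/√M_HCl + n_NO/√M_NO)
= (3.93/√36.46) / (3.93/√36.46 + 1.75/√30.01) = 0.6509/(0.6509 + 0.3195) = 0.671.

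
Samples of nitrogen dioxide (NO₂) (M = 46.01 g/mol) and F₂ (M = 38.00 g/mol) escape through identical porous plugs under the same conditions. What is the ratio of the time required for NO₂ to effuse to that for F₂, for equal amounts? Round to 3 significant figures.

Graham's law gives t_NO₂/t_F₂ = √(M_NO₂/M_F₂) = √(46.01/38.00) = √1.211 = 1.10.

1.10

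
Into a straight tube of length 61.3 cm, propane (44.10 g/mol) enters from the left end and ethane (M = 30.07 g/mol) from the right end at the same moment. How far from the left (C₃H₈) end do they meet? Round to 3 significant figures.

27.7 cm

Graham's law gives d_C₃H₈/d_C₂H₆ = rate_C₃H₈/rate_C₂H₆ = √(M_C₂H₆/M_C₃H₈) = √(30.07/44.10) = 0.8257.
With d_C₃H₈ + d_C₂H₆ = 61.3 cm, d_C₂H₆ = 61.3/(1 + 0.8257) = 33.58 cm.
d_C₃H₈ = 61.3 − 33.58 = 27.7 cm.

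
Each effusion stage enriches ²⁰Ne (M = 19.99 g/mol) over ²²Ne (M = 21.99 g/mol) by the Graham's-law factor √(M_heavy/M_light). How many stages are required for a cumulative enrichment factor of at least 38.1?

77

Per stage α = (21.99/19.99)^(1/2) = 1.10005^0.5, giving ln α = 0.04768.
Need α^N ≥ 38.1 ⇒ N ≥ ln(38.1) / ln α = 3.640 / 0.04768 = 76.35.
Minimum whole number of stages: N = 77.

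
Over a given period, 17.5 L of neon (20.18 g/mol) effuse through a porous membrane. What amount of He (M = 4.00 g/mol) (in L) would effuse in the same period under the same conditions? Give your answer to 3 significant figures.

Graham's law gives rate_He/rate_Ne = √(M_Ne/M_He) = √(20.18/4.00) = √5.045 = 2.246.
So the volume for He is 17.5 × 2.246 = 39.3 L.

39.3 L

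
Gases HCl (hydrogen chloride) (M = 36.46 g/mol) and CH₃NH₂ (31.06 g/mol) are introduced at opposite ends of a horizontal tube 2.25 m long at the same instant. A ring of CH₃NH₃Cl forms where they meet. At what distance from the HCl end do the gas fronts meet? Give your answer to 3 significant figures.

Graham's law gives d_HCl/d_CH₃NH₂ = rate_HCl/rate_CH₃NH₂ = √(M_CH₃NH₂/M_HCl) = √(31.06/36.46) = 0.9230.
With d_HCl + d_CH₃NH₂ = 2.25 m, d_CH₃NH₂ = 2.25/(1 + 0.9230) = 1.170 m.
d_HCl = 2.25 − 1.170 = 1.08 m.

1.08 m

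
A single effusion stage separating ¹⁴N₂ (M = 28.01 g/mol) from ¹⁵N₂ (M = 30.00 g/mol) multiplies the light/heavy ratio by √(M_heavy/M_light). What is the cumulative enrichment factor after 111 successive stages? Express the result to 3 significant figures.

45.1

Overall factor = α^111 with α = √(30.00/28.01), i.e. (30.00/28.01)^(111/2).
= 1.07105^(111/2) = 45.1.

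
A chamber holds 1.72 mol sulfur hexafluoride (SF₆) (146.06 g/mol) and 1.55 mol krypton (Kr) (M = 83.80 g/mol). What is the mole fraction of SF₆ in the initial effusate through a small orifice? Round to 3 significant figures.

0.457

The effusion rate of species i is ∝ p_i/√M_i ∝ n_i/√M_i.
x_SF₆(eff) = (n_SF₆/√M_SF₆) / (n_SF₆/√M_SF₆ + n_Kr/√M_Kr)
= (1.72/√146.06) / (1.72/√146.06 + 1.55/√83.80) = 0.1423/(0.1423 + 0.1693) = 0.457.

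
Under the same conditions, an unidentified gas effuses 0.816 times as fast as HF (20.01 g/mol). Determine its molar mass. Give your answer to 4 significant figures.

30.05 g/mol

Since effusion rate ∝ 1/√M, rate_X/rate_HF = √(M_HF/M_X).
0.816 = √(20.01/M_X)
M_X = 20.01 / 0.816² = 20.01 / 0.6659 = 30.05 g/mol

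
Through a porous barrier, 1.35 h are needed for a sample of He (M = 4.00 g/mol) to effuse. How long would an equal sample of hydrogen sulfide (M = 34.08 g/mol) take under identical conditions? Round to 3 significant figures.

From Graham's law, t_H₂S/t_He = √(M_H₂S/M_He) = √(34.08/4.00) = √8.520 = 2.919.
So the time for H₂S is 1.35 × 2.919 = 3.94 h.

3.94 h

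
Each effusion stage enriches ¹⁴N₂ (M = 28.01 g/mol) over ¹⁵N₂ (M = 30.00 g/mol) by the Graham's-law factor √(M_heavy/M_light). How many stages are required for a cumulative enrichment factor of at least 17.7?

Single-stage factor α = √(30.00/28.01), so ln α = ½ ln(1.07105) = 0.03432.
Need α^N ≥ 17.7 ⇒ N ≥ ln(17.7) / ln α = 2.874 / 0.03432 = 83.73.
Minimum whole number of stages: N = 84.

84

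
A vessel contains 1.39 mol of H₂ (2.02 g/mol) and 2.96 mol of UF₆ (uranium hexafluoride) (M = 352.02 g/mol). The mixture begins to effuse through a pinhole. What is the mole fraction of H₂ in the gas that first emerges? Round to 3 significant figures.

The effusion rate of species i is ∝ p_i/√M_i ∝ n_i/√M_i.
x_H₂(eff) = (n_H₂/√M_H₂) / (n_H₂/√M_H₂ + n_UF₆/√M_UF₆)
= (1.39/√2.02) / (1.39/√2.02 + 2.96/√352.02) = 0.9780/(0.9780 + 0.1578) = 0.861.

0.861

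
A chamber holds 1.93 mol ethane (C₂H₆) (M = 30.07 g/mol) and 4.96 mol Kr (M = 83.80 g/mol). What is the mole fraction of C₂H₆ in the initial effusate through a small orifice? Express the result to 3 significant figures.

Rate_i ∝ x_i/√M_i (Graham's law weighted by mole fraction), so the effusate composition follows n_i/√M_i.
x_C₂H₆(eff) = (n_C₂H₆/√M_C₂H₆) / (n_C₂H₆/√M_C₂H₆ + n_Kr/√M_Kr)
= (1.93/√30.07) / (1.93/√30.07 + 4.96/√83.80) = 0.3520/(0.3520 + 0.5418) = 0.394.

0.394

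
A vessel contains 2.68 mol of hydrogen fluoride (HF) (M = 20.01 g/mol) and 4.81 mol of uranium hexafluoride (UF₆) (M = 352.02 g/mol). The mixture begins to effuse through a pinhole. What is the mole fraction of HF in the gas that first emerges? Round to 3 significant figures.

0.700

The effusion rate of species i is ∝ p_i/√M_i ∝ n_i/√M_i.
Mole fraction of HF in the effusate = (n_HF/√M_HF) / (n_HF/√M_HF + n_UF₆/√M_UF₆)
= (2.68/√20.01) / (2.68/√20.01 + 4.81/√352.02) = 0.5991/(0.5991 + 0.2564) = 0.700.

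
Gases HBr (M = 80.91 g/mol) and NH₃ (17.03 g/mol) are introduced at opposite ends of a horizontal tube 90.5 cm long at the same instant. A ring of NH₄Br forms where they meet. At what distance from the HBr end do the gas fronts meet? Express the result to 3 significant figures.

The fronts meet when d_HBr + d_NH₃ = L with d_HBr/d_NH₃ = √(M_NH₃/M_HBr) (Graham's law). Here √(M_NH₃/M_HBr) = √(17.03/80.91) = 0.4588.
With d_HBr + d_NH₃ = 90.5 cm, d_NH₃ = 90.5/(1 + 0.4588) = 62.04 cm.
d_HBr = 90.5 − 62.04 = 28.5 cm.

28.5 cm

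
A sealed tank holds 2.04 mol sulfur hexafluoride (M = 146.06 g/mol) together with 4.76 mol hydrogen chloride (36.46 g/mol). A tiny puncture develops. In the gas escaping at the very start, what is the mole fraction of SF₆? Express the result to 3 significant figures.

0.176

Effusion rate of each component ∝ n_i/√M_i (partial pressure × 1/√M).
So x_SF₆ in the escaping gas = (n_SF₆/√M_SF₆) / Σ(n_i/√M_i)
= (2.04/√146.06) / (2.04/√146.06 + 4.76/√36.46) = 0.1688/(0.1688 + 0.7883) = 0.176.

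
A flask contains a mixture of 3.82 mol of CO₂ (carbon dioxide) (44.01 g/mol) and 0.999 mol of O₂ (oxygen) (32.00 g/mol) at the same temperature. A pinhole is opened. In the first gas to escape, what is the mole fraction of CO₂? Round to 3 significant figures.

0.765

Rate_i ∝ x_i/√M_i (Graham's law weighted by mole fraction), so the effusate composition follows n_i/√M_i.
So x_CO₂ in the escaping gas = (n_CO₂/√M_CO₂) / Σ(n_i/√M_i)
= (3.82/√44.01) / (3.82/√44.01 + 0.999/√32.00) = 0.5758/(0.5758 + 0.1766) = 0.765.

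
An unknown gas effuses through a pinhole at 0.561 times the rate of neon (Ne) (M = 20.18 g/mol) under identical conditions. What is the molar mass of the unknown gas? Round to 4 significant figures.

64.12 g/mol

Using Graham's law: rate_X/rate_Ne = √(M_Ne/M_X).
0.561 = √(20.18/M_X)
M_X = 20.18 / 0.561² = 20.18 / 0.3147 = 64.12 g/mol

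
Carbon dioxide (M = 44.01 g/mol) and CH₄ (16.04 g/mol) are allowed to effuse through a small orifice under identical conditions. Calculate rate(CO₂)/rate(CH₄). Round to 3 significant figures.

Using Graham's law: rate_CO₂/rate_CH₄ = √(M_CH₄/M_CO₂) = √(16.04/44.01) = √0.3645 = 0.604.

0.604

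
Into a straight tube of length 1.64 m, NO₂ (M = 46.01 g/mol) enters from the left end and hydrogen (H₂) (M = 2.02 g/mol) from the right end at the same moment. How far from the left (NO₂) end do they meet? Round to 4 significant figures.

0.2841 m

The fronts meet when d_NO₂ + d_H₂ = L with d_NO₂/d_H₂ = √(M_H₂/M_NO₂) (Graham's law). Here √(M_H₂/M_NO₂) = √(2.02/46.01) = 0.2095.
With d_NO₂ + d_H₂ = 1.64 m, d_H₂ = 1.64/(1 + 0.2095) = 1.356 m.
d_NO₂ = 1.64 − 1.356 = 0.2841 m.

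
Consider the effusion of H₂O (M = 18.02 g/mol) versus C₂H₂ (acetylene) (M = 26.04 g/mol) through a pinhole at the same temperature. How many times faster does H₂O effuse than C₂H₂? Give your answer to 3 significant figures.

Since effusion rate ∝ 1/√M, rate_H₂O/rate_C₂H₂ = √(M_C₂H₂/M_H₂O) = √(26.04/18.02) = √1.445 = 1.20.

1.20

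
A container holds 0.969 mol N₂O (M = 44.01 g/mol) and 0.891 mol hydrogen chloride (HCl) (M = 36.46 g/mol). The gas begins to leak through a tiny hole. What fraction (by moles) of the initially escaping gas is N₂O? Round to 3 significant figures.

Rate_i ∝ x_i/√M_i (Graham's law weighted by mole fraction), so the effusate composition follows n_i/√M_i.
So x_N₂O in the escaping gas = (n_N₂O/√M_N₂O) / Σ(n_i/√M_i)
= (0.969/√44.01) / (0.969/√44.01 + 0.891/√36.46) = 0.1461/(0.1461 + 0.1476) = 0.497.

0.497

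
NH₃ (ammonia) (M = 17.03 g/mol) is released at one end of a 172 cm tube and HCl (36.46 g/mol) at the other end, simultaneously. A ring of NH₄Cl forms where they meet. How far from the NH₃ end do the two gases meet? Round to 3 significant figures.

The fronts meet when d_NH₃ + d_HCl = L with d_NH₃/d_HCl = √(M_HCl/M_NH₃) (Graham's law). Here √(M_HCl/M_NH₃) = √(36.46/17.03) = 1.463.
With d_NH₃ + d_HCl = 172 cm, d_HCl = 172/(1 + 1.463) = 69.83 cm.
d_NH₃ = 172 − 69.83 = 102 cm.

102 cm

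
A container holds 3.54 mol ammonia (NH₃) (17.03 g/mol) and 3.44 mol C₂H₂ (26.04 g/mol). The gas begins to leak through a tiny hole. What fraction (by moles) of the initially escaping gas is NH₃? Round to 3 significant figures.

Each component's effusion rate ∝ (its partial pressure)·(1/√M) ∝ n_i/√M_i.
So x_NH₃ in the escaping gas = (n_NH₃/√M_NH₃) / Σ(n_i/√M_i)
= (3.54/√17.03) / (3.54/√17.03 + 3.44/√26.04) = 0.8578/(0.8578 + 0.6741) = 0.560.

0.560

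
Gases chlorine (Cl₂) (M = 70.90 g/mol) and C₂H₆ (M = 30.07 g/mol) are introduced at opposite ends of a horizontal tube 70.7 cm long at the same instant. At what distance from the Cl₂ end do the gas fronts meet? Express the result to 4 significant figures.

27.88 cm

Distances travelled in equal time are proportional to diffusion rates, so d_Cl₂/d_C₂H₆ = √(M_C₂H₆/M_Cl₂) = √(30.07/70.90) = 0.6512.
With d_Cl₂ + d_C₂H₆ = 70.7 cm, d_C₂H₆ = 70.7/(1 + 0.6512) = 42.82 cm.
d_Cl₂ = 70.7 − 42.82 = 27.88 cm.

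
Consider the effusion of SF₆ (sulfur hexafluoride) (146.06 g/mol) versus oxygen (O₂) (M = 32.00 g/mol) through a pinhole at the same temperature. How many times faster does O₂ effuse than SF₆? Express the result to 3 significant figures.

2.14

By Graham's law, rate_O₂/rate_SF₆ = √(M_SF₆/M_O₂) = √(146.06/32.00) = √4.564 = 2.14.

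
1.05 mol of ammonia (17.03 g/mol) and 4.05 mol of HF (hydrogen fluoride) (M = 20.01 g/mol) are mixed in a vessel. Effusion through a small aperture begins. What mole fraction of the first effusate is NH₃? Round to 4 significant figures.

0.2194

Each component's effusion rate ∝ (its partial pressure)·(1/√M) ∝ n_i/√M_i.
x_NH₃(eff) = (n_NH₃/√M_NH₃) / (n_NH₃/√M_NH₃ + n_HF/√M_HF)
= (1.05/√17.03) / (1.05/√17.03 + 4.05/√20.01) = 0.2544/(0.2544 + 0.9054) = 0.2194.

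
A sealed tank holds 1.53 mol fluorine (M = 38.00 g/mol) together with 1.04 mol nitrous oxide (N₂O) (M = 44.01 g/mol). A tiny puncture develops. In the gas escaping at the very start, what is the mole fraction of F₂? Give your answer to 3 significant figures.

0.613

Effusion rate of each component ∝ n_i/√M_i (partial pressure × 1/√M).
x_F₂(eff) = (n_F₂/√M_F₂) / (n_F₂/√M_F₂ + n_N₂O/√M_N₂O)
= (1.53/√38.00) / (1.53/√38.00 + 1.04/√44.01) = 0.2482/(0.2482 + 0.1568) = 0.613.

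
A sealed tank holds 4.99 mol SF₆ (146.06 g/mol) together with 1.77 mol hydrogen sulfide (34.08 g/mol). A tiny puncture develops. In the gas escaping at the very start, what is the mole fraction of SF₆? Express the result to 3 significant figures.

Rate_i ∝ x_i/√M_i (Graham's law weighted by mole fraction), so the effusate composition follows n_i/√M_i.
So x_SF₆ in the escaping gas = (n_SF₆/√M_SF₆) / Σ(n_i/√M_i)
= (4.99/√146.06) / (4.99/√146.06 + 1.77/√34.08) = 0.4129/(0.4129 + 0.3032) = 0.577.

0.577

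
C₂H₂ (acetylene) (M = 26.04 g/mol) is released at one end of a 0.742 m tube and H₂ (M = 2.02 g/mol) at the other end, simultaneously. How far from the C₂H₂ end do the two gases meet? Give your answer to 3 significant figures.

Graham's law gives d_C₂H₂/d_H₂ = rate_C₂H₂/rate_H₂ = √(M_H₂/M_C₂H₂) = √(2.02/26.04) = 0.2785.
With d_C₂H₂ + d_H₂ = 0.742 m, d_H₂ = 0.742/(1 + 0.2785) = 0.5804 m.
d_C₂H₂ = 0.742 − 0.5804 = 0.162 m.

0.162 m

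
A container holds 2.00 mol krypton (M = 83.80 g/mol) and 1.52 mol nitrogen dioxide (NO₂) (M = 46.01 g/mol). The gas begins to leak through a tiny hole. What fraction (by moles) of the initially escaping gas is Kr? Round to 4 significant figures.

Each component's effusion rate ∝ (its partial pressure)·(1/√M) ∝ n_i/√M_i.
Mole fraction of Kr in the effusate = (n_Kr/√M_Kr) / (n_Kr/√M_Kr + n_NO₂/√M_NO₂)
= (2.00/√83.80) / (2.00/√83.80 + 1.52/√46.01) = 0.2185/(0.2185 + 0.2241) = 0.4937.

0.4937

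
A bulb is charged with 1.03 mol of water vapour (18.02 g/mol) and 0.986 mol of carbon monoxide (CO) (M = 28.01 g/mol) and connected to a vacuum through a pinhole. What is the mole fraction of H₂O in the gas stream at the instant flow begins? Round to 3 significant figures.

Each component's effusion rate ∝ (its partial pressure)·(1/√M) ∝ n_i/√M_i.
x_H₂O(eff) = (n_H₂O/√M_H₂O) / (n_H₂O/√M_H₂O + n_CO/√M_CO)
= (1.03/√18.02) / (1.03/√18.02 + 0.986/√28.01) = 0.2426/(0.2426 + 0.1863) = 0.566.

0.566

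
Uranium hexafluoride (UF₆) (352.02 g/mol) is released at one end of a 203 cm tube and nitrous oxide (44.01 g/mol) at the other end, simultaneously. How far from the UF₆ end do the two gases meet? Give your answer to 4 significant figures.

Graham's law gives d_UF₆/d_N₂O = rate_UF₆/rate_N₂O = √(M_N₂O/M_UF₆) = √(44.01/352.02) = 0.3536.
With d_UF₆ + d_N₂O = 203 cm, d_N₂O = 203/(1 + 0.3536) = 150.0 cm.
d_UF₆ = 203 − 150.0 = 53.03 cm.

53.03 cm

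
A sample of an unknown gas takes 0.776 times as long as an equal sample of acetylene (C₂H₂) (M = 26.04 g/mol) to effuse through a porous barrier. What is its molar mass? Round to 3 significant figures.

15.7 g/mol

By Graham's law, t_X/t_C₂H₂ = √(M_X/M_C₂H₂).
0.776 = √(M_X/26.04)
M_X = 26.04 × 0.776² = 26.04 × 0.6022 = 15.7 g/mol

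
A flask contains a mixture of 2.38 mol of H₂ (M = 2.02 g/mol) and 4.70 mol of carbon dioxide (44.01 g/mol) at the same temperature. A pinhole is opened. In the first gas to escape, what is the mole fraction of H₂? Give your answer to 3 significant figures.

0.703

Effusion rate of each component ∝ n_i/√M_i (partial pressure × 1/√M).
x_H₂(eff) = (n_H₂/√M_H₂) / (n_H₂/√M_H₂ + n_CO₂/√M_CO₂)
= (2.38/√2.02) / (2.38/√2.02 + 4.70/√44.01) = 1.675/(1.675 + 0.7085) = 0.703.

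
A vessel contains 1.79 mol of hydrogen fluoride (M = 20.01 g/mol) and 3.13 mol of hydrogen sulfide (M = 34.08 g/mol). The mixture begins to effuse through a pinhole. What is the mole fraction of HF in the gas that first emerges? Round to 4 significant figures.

The effusion rate of species i is ∝ p_i/√M_i ∝ n_i/√M_i.
Mole fraction of HF in the effusate = (n_HF/√M_HF) / (n_HF/√M_HF + n_H₂S/√M_H₂S)
= (1.79/√20.01) / (1.79/√20.01 + 3.13/√34.08) = 0.4002/(0.4002 + 0.5362) = 0.4274.

0.4274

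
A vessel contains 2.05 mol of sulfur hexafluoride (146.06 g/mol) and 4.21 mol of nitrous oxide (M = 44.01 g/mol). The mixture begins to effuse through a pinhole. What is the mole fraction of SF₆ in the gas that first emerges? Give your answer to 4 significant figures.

Rate_i ∝ x_i/√M_i (Graham's law weighted by mole fraction), so the effusate composition follows n_i/√M_i.
x_SF₆(eff) = (n_SF₆/√M_SF₆) / (n_SF₆/√M_SF₆ + n_N₂O/√M_N₂O)
= (2.05/√146.06) / (2.05/√146.06 + 4.21/√44.01) = 0.1696/(0.1696 + 0.6346) = 0.2109.

0.2109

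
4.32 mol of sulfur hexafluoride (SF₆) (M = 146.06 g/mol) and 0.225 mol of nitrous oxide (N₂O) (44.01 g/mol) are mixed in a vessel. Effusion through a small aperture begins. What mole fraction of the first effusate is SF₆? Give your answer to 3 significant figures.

0.913

Each component's effusion rate ∝ (its partial pressure)·(1/√M) ∝ n_i/√M_i.
Mole fraction of SF₆ in the effusate = (n_SF₆/√M_SF₆) / (n_SF₆/√M_SF₆ + n_N₂O/√M_N₂O)
= (4.32/√146.06) / (4.32/√146.06 + 0.225/√44.01) = 0.3575/(0.3575 + 0.03392) = 0.913.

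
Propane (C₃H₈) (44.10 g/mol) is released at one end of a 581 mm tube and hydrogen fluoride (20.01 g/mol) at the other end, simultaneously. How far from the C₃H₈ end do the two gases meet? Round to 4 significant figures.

Graham's law gives d_C₃H₈/d_HF = rate_C₃H₈/rate_HF = √(M_HF/M_C₃H₈) = √(20.01/44.10) = 0.6736.
With d_C₃H₈ + d_HF = 581 mm, d_HF = 581/(1 + 0.6736) = 347.2 mm.
d_C₃H₈ = 581 − 347.2 = 233.8 mm.

233.8 mm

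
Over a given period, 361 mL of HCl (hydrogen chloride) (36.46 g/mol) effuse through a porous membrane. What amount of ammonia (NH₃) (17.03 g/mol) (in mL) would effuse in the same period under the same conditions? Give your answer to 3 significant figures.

528 mL

Using Graham's law: rate_NH₃/rate_HCl = √(M_HCl/M_NH₃) = √(36.46/17.03) = √2.141 = 1.463.
So the volume for NH₃ is 361 × 1.463 = 528 mL.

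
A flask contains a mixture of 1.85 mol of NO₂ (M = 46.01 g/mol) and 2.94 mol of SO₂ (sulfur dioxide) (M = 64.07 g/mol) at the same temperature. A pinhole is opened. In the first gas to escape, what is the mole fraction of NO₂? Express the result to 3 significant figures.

Rate_i ∝ x_i/√M_i (Graham's law weighted by mole fraction), so the effusate composition follows n_i/√M_i.
x_NO₂(eff) = (n_NO₂/√M_NO₂) / (n_NO₂/√M_NO₂ + n_SO₂/√M_SO₂)
= (1.85/√46.01) / (1.85/√46.01 + 2.94/√64.07) = 0.2727/(0.2727 + 0.3673) = 0.426.

0.426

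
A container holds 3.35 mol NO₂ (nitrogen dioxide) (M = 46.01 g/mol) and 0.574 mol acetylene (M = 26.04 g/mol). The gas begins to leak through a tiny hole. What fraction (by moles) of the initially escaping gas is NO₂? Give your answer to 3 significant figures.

0.814

Effusion rate of each component ∝ n_i/√M_i (partial pressure × 1/√M).
So x_NO₂ in the escaping gas = (n_NO₂/√M_NO₂) / Σ(n_i/√M_i)
= (3.35/√46.01) / (3.35/√46.01 + 0.574/√26.04) = 0.4939/(0.4939 + 0.1125) = 0.814.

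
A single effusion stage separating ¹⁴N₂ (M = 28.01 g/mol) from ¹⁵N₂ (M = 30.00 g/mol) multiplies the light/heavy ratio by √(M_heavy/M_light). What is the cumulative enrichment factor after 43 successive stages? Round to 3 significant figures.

4.37

Each stage multiplies the ratio by α = √(30.00/28.01), so after 43 stages the overall factor is α^43 = (30.00/28.01)^(43/2).
= 1.07105^(43/2) = 4.37.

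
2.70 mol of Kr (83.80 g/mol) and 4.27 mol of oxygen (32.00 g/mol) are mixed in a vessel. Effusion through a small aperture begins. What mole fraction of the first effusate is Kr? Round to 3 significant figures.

Rate_i ∝ x_i/√M_i (Graham's law weighted by mole fraction), so the effusate composition follows n_i/√M_i.
x_Kr(eff) = (n_Kr/√M_Kr) / (n_Kr/√M_Kr + n_O₂/√M_O₂)
= (2.70/√83.80) / (2.70/√83.80 + 4.27/√32.00) = 0.2949/(0.2949 + 0.7548) = 0.281.

0.281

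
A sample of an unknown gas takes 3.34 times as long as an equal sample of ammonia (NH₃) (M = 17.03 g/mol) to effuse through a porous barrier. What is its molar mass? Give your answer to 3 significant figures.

190 g/mol

Graham's law gives t_X/t_NH₃ = √(M_X/M_NH₃).
3.34 = √(M_X/17.03)
M_X = 17.03 × 3.34² = 17.03 × 11.16 = 190 g/mol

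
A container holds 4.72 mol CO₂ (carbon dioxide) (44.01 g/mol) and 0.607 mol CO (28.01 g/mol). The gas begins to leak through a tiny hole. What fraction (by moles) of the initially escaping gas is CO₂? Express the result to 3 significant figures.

0.861

Rate_i ∝ x_i/√M_i (Graham's law weighted by mole fraction), so the effusate composition follows n_i/√M_i.
x_CO₂(eff) = (n_CO₂/√M_CO₂) / (n_CO₂/√M_CO₂ + n_CO/√M_CO)
= (4.72/√44.01) / (4.72/√44.01 + 0.607/√28.01) = 0.7115/(0.7115 + 0.1147) = 0.861.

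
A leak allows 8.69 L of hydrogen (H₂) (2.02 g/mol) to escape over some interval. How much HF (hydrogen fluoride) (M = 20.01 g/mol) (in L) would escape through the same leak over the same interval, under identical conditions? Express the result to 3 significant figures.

2.76 L

By Graham's law, rate_HF/rate_H₂ = √(M_H₂/M_HF) = √(2.02/20.01) = √0.1009 = 0.3177.
So the volume for HF is 8.69 × 0.3177 = 2.76 L.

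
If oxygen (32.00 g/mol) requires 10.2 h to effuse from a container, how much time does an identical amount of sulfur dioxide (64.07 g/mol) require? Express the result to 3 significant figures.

14.4 h

By Graham's law, t_SO₂/t_O₂ = √(M_SO₂/M_O₂) = √(64.07/32.00) = √2.002 = 1.415.
So the time for SO₂ is 10.2 × 1.415 = 14.4 h.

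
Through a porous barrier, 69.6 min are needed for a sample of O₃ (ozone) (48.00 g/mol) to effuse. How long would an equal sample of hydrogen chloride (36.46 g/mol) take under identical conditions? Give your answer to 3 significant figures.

Graham's law gives t_HCl/t_O₃ = √(M_HCl/M_O₃) = √(36.46/48.00) = √0.7596 = 0.8715.
So the time for HCl is 69.6 × 0.8715 = 60.7 min.

60.7 min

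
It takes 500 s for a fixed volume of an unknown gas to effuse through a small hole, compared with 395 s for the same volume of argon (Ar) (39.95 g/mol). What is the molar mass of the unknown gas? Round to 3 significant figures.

Using Graham's law: t_X/t_Ar = √(M_X/M_Ar).
500/395 = 1.266 = √(M_X/39.95)
M_X = 39.95 × 1.266² = 39.95 × 1.602 = 64.0 g/mol

64.0 g/mol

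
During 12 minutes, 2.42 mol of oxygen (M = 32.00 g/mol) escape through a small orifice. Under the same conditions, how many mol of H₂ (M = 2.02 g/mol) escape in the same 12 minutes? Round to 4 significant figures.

9.632 mol

By Graham's law, rate_H₂/rate_O₂ = √(M_O₂/M_H₂) = √(32.00/2.02) = √15.84 = 3.980.
So the amount for H₂ is 2.42 × 3.980 = 9.632 mol.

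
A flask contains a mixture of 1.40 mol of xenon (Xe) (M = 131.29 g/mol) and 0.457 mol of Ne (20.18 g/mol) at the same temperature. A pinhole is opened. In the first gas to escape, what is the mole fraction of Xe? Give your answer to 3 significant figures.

Effusion rate of each component ∝ n_i/√M_i (partial pressure × 1/√M).
So x_Xe in the escaping gas = (n_Xe/√M_Xe) / Σ(n_i/√M_i)
= (1.40/√131.29) / (1.40/√131.29 + 0.457/√20.18) = 0.1222/(0.1222 + 0.1017) = 0.546.

0.546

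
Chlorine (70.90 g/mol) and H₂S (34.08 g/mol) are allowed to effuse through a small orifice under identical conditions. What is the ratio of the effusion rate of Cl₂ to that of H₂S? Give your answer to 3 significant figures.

Since effusion rate ∝ 1/√M, rate_Cl₂/rate_H₂S = √(M_H₂S/M_Cl₂) = √(34.08/70.90) = √0.4807 = 0.693.

0.693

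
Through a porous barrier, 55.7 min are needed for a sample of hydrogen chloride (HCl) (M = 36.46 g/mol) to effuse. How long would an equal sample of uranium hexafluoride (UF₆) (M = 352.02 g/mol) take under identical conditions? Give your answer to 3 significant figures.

173 min

Graham's law gives t_UF₆/t_HCl = √(M_UF₆/M_HCl) = √(352.02/36.46) = √9.655 = 3.107.
So the time for UF₆ is 55.7 × 3.107 = 173 min.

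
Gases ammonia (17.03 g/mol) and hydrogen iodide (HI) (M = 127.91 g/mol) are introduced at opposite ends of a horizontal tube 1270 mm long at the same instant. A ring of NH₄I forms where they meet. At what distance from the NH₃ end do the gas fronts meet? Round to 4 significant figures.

Distances travelled in equal time are proportional to diffusion rates, so d_NH₃/d_HI = √(M_HI/M_NH₃) = √(127.91/17.03) = 2.741.
With d_NH₃ + d_HI = 1270 mm, d_HI = 1270/(1 + 2.741) = 339.5 mm.
d_NH₃ = 1270 − 339.5 = 930.5 mm.

930.5 mm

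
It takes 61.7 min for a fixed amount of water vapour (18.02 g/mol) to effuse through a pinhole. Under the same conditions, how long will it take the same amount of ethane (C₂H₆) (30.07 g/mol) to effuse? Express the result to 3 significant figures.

Using Graham's law: t_C₂H₆/t_H₂O = √(M_C₂H₆/M_H₂O) = √(30.07/18.02) = √1.669 = 1.292.
So the time for C₂H₆ is 61.7 × 1.292 = 79.7 min.

79.7 min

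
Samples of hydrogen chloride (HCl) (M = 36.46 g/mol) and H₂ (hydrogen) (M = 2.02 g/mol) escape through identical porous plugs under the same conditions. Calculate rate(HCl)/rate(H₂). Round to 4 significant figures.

By Graham's law, rate_HCl/rate_H₂ = √(M_H₂/M_HCl) = √(2.02/36.46) = √0.05540 = 0.2354.

0.2354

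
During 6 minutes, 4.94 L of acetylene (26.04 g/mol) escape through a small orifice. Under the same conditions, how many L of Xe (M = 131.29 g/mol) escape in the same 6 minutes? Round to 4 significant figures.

Since effusion rate ∝ 1/√M, rate_Xe/rate_C₂H₂ = √(M_C₂H₂/M_Xe) = √(26.04/131.29) = √0.1983 = 0.4454.
So the volume for Xe is 4.94 × 0.4454 = 2.200 L.

2.200 L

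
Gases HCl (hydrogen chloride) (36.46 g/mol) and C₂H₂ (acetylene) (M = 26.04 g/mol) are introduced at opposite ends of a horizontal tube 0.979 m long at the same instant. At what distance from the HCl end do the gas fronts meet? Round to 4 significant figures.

0.4484 m

The fronts meet when d_HCl + d_C₂H₂ = L with d_HCl/d_C₂H₂ = √(M_C₂H₂/M_HCl) (Graham's law). Here √(M_C₂H₂/M_HCl) = √(26.04/36.46) = 0.8451.
With d_HCl + d_C₂H₂ = 0.979 m, d_C₂H₂ = 0.979/(1 + 0.8451) = 0.5306 m.
d_HCl = 0.979 − 0.5306 = 0.4484 m.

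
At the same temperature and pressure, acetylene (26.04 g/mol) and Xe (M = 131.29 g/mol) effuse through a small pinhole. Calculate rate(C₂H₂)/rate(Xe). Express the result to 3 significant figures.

2.25

Since effusion rate ∝ 1/√M, rate_C₂H₂/rate_Xe = √(M_Xe/M_C₂H₂) = √(131.29/26.04) = √5.042 = 2.25.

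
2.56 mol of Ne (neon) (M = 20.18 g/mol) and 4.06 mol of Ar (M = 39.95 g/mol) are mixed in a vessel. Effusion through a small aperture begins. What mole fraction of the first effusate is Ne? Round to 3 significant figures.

Effusion rate of each component ∝ n_i/√M_i (partial pressure × 1/√M).
x_Ne(eff) = (n_Ne/√M_Ne) / (n_Ne/√M_Ne + n_Ar/√M_Ar)
= (2.56/√20.18) / (2.56/√20.18 + 4.06/√39.95) = 0.5699/(0.5699 + 0.6423) = 0.470.

0.470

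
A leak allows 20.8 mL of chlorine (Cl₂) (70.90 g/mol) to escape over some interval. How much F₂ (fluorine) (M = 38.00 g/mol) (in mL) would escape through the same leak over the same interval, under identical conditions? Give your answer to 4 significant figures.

28.41 mL

Using Graham's law: rate_F₂/rate_Cl₂ = √(M_Cl₂/M_F₂) = √(70.90/38.00) = √1.866 = 1.366.
So the volume for F₂ is 20.8 × 1.366 = 28.41 mL.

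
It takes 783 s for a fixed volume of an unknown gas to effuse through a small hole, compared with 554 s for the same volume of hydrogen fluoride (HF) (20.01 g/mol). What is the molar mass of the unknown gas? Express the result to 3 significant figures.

Graham's law gives t_X/t_HF = √(M_X/M_HF).
783/554 = 1.413 = √(M_X/20.01)
M_X = 20.01 × 1.413² = 20.01 × 1.998 = 40.0 g/mol

40.0 g/mol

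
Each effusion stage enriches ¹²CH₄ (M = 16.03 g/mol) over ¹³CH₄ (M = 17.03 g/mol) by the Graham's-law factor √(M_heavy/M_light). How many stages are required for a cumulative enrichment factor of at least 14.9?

90

With α = √(17.03/16.03) per stage, ln α = ½ ln(1.06238) = 0.03026.
Need α^N ≥ 14.9 ⇒ N ≥ ln(14.9) / ln α = 2.701 / 0.03026 = 89.28.
Rounding up, N = 90 stages.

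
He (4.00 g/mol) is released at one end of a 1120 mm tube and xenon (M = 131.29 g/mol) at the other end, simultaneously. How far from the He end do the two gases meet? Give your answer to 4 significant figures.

The fronts meet when d_He + d_Xe = L with d_He/d_Xe = √(M_Xe/M_He) (Graham's law). Here √(M_Xe/M_He) = √(131.29/4.00) = 5.729.
With d_He + d_Xe = 1120 mm, d_Xe = 1120/(1 + 5.729) = 166.4 mm.
d_He = 1120 − 166.4 = 953.6 mm.

953.6 mm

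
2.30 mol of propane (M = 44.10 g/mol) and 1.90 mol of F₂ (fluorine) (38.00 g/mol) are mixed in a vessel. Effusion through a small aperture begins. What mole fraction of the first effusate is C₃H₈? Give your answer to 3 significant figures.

0.529

Rate_i ∝ x_i/√M_i (Graham's law weighted by mole fraction), so the effusate composition follows n_i/√M_i.
x_C₃H₈(eff) = (n_C₃H₈/√M_C₃H₈) / (n_C₃H₈/√M_C₃H₈ + n_F₂/√M_F₂)
= (2.30/√44.10) / (2.30/√44.10 + 1.90/√38.00) = 0.3463/(0.3463 + 0.3082) = 0.529.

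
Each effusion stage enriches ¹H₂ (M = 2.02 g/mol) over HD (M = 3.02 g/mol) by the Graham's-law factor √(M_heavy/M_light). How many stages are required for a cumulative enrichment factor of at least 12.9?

With α = √(3.02/2.02) per stage, ln α = ½ ln(1.49505) = 0.2011.
Need α^N ≥ 12.9 ⇒ N ≥ ln(12.9) / ln α = 2.557 / 0.2011 = 12.72.
Minimum whole number of stages: N = 13.

13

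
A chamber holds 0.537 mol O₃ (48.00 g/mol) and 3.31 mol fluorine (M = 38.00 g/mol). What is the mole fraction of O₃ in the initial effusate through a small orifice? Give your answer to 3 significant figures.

0.126

The effusion rate of species i is ∝ p_i/√M_i ∝ n_i/√M_i.
So x_O₃ in the escaping gas = (n_O₃/√M_O₃) / Σ(n_i/√M_i)
= (0.537/√48.00) / (0.537/√48.00 + 3.31/√38.00) = 0.07751/(0.07751 + 0.5370) = 0.126.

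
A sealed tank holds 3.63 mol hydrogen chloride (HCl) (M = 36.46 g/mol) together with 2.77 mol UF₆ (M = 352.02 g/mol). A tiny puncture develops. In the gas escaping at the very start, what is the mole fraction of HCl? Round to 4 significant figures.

0.8028

Rate_i ∝ x_i/√M_i (Graham's law weighted by mole fraction), so the effusate composition follows n_i/√M_i.
So x_HCl in the escaping gas = (n_HCl/√M_HCl) / Σ(n_i/√M_i)
= (3.63/√36.46) / (3.63/√36.46 + 2.77/√352.02) = 0.6012/(0.6012 + 0.1476) = 0.8028.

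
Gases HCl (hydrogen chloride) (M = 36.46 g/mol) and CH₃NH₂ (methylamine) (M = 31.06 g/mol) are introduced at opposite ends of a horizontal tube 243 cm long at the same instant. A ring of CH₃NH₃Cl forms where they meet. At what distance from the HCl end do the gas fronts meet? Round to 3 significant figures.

Distances travelled in equal time are proportional to diffusion rates, so d_HCl/d_CH₃NH₂ = √(M_CH₃NH₂/M_HCl) = √(31.06/36.46) = 0.9230.
With d_HCl + d_CH₃NH₂ = 243 cm, d_CH₃NH₂ = 243/(1 + 0.9230) = 126.4 cm.
d_HCl = 243 − 126.4 = 117 cm.

117 cm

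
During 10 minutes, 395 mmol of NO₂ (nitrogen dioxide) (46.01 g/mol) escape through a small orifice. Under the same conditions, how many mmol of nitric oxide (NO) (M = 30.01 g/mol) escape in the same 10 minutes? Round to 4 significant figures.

Using Graham's law: rate_NO/rate_NO₂ = √(M_NO₂/M_NO) = √(46.01/30.01) = √1.533 = 1.238.
So the amount for NO is 395 × 1.238 = 489.1 mmol.

489.1 mmol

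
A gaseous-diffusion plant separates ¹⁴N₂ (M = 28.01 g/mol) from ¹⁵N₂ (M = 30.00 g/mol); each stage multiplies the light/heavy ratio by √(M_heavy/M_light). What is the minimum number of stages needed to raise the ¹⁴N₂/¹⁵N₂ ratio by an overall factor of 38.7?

With α = √(30.00/28.01) per stage, ln α = ½ ln(1.07105) = 0.03432.
Need α^N ≥ 38.7 ⇒ N ≥ ln(38.7) / ln α = 3.656 / 0.03432 = 106.53.
So at least 107 stages are needed.

107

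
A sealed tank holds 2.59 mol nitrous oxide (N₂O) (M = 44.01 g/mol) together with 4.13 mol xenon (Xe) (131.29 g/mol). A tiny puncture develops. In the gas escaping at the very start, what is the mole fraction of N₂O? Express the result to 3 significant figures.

Rate_i ∝ x_i/√M_i (Graham's law weighted by mole fraction), so the effusate composition follows n_i/√M_i.
Mole fraction of N₂O in the effusate = (n_N₂O/√M_N₂O) / (n_N₂O/√M_N₂O + n_Xe/√M_Xe)
= (2.59/√44.01) / (2.59/√44.01 + 4.13/√131.29) = 0.3904/(0.3904 + 0.3604) = 0.520.

0.520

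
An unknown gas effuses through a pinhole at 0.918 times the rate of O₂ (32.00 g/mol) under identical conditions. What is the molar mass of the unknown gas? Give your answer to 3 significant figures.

From Graham's law, rate_X/rate_O₂ = √(M_O₂/M_X).
0.918 = √(32.00/M_X)
M_X = 32.00 / 0.918² = 32.00 / 0.8427 = 38.0 g/mol

38.0 g/mol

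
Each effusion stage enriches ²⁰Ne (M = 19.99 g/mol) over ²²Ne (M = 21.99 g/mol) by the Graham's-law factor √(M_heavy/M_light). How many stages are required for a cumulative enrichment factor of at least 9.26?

47

With α = √(21.99/19.99) per stage, ln α = ½ ln(1.10005) = 0.04768.
Need α^N ≥ 9.26 ⇒ N ≥ ln(9.26) / ln α = 2.226 / 0.04768 = 46.68.
Rounding up, N = 47 stages.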